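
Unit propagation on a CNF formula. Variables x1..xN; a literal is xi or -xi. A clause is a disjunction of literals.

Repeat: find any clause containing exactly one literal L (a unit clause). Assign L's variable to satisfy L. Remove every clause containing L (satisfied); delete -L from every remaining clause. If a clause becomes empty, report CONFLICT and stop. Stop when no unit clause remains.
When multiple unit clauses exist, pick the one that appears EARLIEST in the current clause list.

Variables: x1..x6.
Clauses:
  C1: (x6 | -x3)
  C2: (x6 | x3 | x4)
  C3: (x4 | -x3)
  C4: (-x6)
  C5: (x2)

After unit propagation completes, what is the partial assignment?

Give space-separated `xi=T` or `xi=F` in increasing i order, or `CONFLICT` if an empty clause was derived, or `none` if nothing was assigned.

Answer: x2=T x3=F x4=T x6=F

Derivation:
unit clause [-6] forces x6=F; simplify:
  drop 6 from [6, -3] -> [-3]
  drop 6 from [6, 3, 4] -> [3, 4]
  satisfied 1 clause(s); 4 remain; assigned so far: [6]
unit clause [-3] forces x3=F; simplify:
  drop 3 from [3, 4] -> [4]
  satisfied 2 clause(s); 2 remain; assigned so far: [3, 6]
unit clause [4] forces x4=T; simplify:
  satisfied 1 clause(s); 1 remain; assigned so far: [3, 4, 6]
unit clause [2] forces x2=T; simplify:
  satisfied 1 clause(s); 0 remain; assigned so far: [2, 3, 4, 6]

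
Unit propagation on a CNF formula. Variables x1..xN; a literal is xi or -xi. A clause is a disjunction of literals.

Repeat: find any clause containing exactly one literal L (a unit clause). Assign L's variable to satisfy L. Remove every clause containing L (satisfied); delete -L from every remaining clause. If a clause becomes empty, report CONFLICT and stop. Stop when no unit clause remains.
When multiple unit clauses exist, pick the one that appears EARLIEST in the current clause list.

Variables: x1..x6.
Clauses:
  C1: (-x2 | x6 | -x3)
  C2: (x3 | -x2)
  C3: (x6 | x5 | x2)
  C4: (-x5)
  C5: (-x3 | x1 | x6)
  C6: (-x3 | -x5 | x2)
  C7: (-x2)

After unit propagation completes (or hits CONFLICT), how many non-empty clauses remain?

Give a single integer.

unit clause [-5] forces x5=F; simplify:
  drop 5 from [6, 5, 2] -> [6, 2]
  satisfied 2 clause(s); 5 remain; assigned so far: [5]
unit clause [-2] forces x2=F; simplify:
  drop 2 from [6, 2] -> [6]
  satisfied 3 clause(s); 2 remain; assigned so far: [2, 5]
unit clause [6] forces x6=T; simplify:
  satisfied 2 clause(s); 0 remain; assigned so far: [2, 5, 6]

Answer: 0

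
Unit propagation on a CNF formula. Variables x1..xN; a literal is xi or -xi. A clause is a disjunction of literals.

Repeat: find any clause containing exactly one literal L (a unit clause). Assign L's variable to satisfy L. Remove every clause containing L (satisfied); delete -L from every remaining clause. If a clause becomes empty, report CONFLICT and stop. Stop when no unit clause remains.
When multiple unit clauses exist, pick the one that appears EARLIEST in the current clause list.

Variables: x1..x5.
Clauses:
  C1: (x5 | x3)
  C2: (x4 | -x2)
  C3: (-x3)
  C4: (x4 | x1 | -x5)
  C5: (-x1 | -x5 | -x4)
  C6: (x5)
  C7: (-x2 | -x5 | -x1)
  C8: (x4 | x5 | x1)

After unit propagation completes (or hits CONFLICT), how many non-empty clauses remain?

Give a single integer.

Answer: 4

Derivation:
unit clause [-3] forces x3=F; simplify:
  drop 3 from [5, 3] -> [5]
  satisfied 1 clause(s); 7 remain; assigned so far: [3]
unit clause [5] forces x5=T; simplify:
  drop -5 from [4, 1, -5] -> [4, 1]
  drop -5 from [-1, -5, -4] -> [-1, -4]
  drop -5 from [-2, -5, -1] -> [-2, -1]
  satisfied 3 clause(s); 4 remain; assigned so far: [3, 5]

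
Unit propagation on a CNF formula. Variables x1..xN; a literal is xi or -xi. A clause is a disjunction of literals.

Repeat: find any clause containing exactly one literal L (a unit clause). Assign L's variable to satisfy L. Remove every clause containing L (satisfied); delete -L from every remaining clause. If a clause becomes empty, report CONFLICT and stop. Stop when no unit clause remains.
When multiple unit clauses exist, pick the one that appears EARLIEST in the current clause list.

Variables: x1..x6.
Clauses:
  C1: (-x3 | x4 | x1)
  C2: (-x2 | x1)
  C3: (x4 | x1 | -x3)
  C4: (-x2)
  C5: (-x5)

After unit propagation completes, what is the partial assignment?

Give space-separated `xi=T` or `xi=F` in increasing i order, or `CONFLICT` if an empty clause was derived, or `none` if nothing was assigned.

Answer: x2=F x5=F

Derivation:
unit clause [-2] forces x2=F; simplify:
  satisfied 2 clause(s); 3 remain; assigned so far: [2]
unit clause [-5] forces x5=F; simplify:
  satisfied 1 clause(s); 2 remain; assigned so far: [2, 5]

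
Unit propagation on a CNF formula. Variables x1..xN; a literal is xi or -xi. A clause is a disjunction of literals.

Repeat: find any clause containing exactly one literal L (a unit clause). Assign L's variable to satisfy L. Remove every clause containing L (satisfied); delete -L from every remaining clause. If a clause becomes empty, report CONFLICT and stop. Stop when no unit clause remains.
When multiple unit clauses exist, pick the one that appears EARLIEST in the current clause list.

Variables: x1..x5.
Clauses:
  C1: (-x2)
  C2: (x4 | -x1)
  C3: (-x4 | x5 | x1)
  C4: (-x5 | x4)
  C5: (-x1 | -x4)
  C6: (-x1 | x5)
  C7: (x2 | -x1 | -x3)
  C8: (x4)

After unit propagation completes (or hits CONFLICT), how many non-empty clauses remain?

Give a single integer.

unit clause [-2] forces x2=F; simplify:
  drop 2 from [2, -1, -3] -> [-1, -3]
  satisfied 1 clause(s); 7 remain; assigned so far: [2]
unit clause [4] forces x4=T; simplify:
  drop -4 from [-4, 5, 1] -> [5, 1]
  drop -4 from [-1, -4] -> [-1]
  satisfied 3 clause(s); 4 remain; assigned so far: [2, 4]
unit clause [-1] forces x1=F; simplify:
  drop 1 from [5, 1] -> [5]
  satisfied 3 clause(s); 1 remain; assigned so far: [1, 2, 4]
unit clause [5] forces x5=T; simplify:
  satisfied 1 clause(s); 0 remain; assigned so far: [1, 2, 4, 5]

Answer: 0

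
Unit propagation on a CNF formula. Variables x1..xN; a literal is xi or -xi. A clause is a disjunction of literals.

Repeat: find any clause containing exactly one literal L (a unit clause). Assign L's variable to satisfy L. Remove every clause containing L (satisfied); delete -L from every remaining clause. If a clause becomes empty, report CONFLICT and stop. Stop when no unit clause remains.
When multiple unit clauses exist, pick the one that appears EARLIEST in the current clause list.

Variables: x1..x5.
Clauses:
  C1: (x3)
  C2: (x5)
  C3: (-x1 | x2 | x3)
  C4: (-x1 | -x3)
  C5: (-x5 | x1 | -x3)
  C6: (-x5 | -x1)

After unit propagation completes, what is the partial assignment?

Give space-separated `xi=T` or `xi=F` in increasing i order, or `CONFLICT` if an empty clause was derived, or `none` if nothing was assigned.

Answer: CONFLICT

Derivation:
unit clause [3] forces x3=T; simplify:
  drop -3 from [-1, -3] -> [-1]
  drop -3 from [-5, 1, -3] -> [-5, 1]
  satisfied 2 clause(s); 4 remain; assigned so far: [3]
unit clause [5] forces x5=T; simplify:
  drop -5 from [-5, 1] -> [1]
  drop -5 from [-5, -1] -> [-1]
  satisfied 1 clause(s); 3 remain; assigned so far: [3, 5]
unit clause [-1] forces x1=F; simplify:
  drop 1 from [1] -> [] (empty!)
  satisfied 2 clause(s); 1 remain; assigned so far: [1, 3, 5]
CONFLICT (empty clause)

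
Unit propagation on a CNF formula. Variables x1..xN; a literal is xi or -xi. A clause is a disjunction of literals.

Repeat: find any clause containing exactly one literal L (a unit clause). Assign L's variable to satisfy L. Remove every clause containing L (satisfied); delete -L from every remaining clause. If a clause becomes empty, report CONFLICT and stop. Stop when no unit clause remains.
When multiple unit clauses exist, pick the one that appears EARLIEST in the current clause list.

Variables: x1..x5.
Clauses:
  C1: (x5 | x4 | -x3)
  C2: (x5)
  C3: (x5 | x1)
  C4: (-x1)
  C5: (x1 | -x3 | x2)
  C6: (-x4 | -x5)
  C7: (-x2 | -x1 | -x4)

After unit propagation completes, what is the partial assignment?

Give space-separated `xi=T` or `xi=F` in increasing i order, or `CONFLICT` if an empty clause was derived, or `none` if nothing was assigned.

unit clause [5] forces x5=T; simplify:
  drop -5 from [-4, -5] -> [-4]
  satisfied 3 clause(s); 4 remain; assigned so far: [5]
unit clause [-1] forces x1=F; simplify:
  drop 1 from [1, -3, 2] -> [-3, 2]
  satisfied 2 clause(s); 2 remain; assigned so far: [1, 5]
unit clause [-4] forces x4=F; simplify:
  satisfied 1 clause(s); 1 remain; assigned so far: [1, 4, 5]

Answer: x1=F x4=F x5=T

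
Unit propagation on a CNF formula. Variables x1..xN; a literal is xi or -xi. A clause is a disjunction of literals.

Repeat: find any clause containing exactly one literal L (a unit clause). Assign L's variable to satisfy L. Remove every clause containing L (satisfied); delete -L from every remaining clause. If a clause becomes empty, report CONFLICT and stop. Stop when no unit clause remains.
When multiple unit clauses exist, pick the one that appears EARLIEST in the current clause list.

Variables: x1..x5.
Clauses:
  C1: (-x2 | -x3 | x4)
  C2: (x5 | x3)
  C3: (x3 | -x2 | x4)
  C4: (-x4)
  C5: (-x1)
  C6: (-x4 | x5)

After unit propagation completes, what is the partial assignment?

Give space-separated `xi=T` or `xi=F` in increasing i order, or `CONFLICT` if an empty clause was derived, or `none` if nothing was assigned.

Answer: x1=F x4=F

Derivation:
unit clause [-4] forces x4=F; simplify:
  drop 4 from [-2, -3, 4] -> [-2, -3]
  drop 4 from [3, -2, 4] -> [3, -2]
  satisfied 2 clause(s); 4 remain; assigned so far: [4]
unit clause [-1] forces x1=F; simplify:
  satisfied 1 clause(s); 3 remain; assigned so far: [1, 4]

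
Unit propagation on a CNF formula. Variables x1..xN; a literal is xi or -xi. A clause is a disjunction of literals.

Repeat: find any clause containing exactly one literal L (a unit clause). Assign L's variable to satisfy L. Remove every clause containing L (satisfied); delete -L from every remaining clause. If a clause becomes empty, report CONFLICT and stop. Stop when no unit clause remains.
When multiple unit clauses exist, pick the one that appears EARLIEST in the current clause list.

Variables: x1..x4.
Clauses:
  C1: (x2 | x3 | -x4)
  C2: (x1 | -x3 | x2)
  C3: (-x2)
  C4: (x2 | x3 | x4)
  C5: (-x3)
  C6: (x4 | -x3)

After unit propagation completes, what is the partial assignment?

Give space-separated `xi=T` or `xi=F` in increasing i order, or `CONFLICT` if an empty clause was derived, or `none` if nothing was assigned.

unit clause [-2] forces x2=F; simplify:
  drop 2 from [2, 3, -4] -> [3, -4]
  drop 2 from [1, -3, 2] -> [1, -3]
  drop 2 from [2, 3, 4] -> [3, 4]
  satisfied 1 clause(s); 5 remain; assigned so far: [2]
unit clause [-3] forces x3=F; simplify:
  drop 3 from [3, -4] -> [-4]
  drop 3 from [3, 4] -> [4]
  satisfied 3 clause(s); 2 remain; assigned so far: [2, 3]
unit clause [-4] forces x4=F; simplify:
  drop 4 from [4] -> [] (empty!)
  satisfied 1 clause(s); 1 remain; assigned so far: [2, 3, 4]
CONFLICT (empty clause)

Answer: CONFLICT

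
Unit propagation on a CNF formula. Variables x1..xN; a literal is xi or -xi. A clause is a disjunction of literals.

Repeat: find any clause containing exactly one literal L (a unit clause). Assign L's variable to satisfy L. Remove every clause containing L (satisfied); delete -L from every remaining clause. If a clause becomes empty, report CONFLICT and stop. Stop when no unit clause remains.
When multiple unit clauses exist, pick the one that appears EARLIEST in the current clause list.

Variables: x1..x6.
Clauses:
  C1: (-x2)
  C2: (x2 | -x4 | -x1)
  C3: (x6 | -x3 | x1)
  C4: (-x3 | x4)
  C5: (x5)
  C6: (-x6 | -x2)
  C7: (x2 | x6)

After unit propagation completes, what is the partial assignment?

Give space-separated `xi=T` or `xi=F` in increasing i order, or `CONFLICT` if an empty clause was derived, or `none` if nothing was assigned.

unit clause [-2] forces x2=F; simplify:
  drop 2 from [2, -4, -1] -> [-4, -1]
  drop 2 from [2, 6] -> [6]
  satisfied 2 clause(s); 5 remain; assigned so far: [2]
unit clause [5] forces x5=T; simplify:
  satisfied 1 clause(s); 4 remain; assigned so far: [2, 5]
unit clause [6] forces x6=T; simplify:
  satisfied 2 clause(s); 2 remain; assigned so far: [2, 5, 6]

Answer: x2=F x5=T x6=T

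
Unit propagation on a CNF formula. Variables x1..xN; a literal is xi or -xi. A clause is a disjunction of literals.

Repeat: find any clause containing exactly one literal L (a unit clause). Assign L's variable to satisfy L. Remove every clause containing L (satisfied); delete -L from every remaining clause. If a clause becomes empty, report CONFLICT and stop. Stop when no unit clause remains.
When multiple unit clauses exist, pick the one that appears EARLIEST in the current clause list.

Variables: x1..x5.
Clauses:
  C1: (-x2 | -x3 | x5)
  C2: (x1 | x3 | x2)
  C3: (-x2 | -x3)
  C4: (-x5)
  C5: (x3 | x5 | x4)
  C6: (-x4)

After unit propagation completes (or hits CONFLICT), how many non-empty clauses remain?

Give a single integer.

unit clause [-5] forces x5=F; simplify:
  drop 5 from [-2, -3, 5] -> [-2, -3]
  drop 5 from [3, 5, 4] -> [3, 4]
  satisfied 1 clause(s); 5 remain; assigned so far: [5]
unit clause [-4] forces x4=F; simplify:
  drop 4 from [3, 4] -> [3]
  satisfied 1 clause(s); 4 remain; assigned so far: [4, 5]
unit clause [3] forces x3=T; simplify:
  drop -3 from [-2, -3] -> [-2]
  drop -3 from [-2, -3] -> [-2]
  satisfied 2 clause(s); 2 remain; assigned so far: [3, 4, 5]
unit clause [-2] forces x2=F; simplify:
  satisfied 2 clause(s); 0 remain; assigned so far: [2, 3, 4, 5]

Answer: 0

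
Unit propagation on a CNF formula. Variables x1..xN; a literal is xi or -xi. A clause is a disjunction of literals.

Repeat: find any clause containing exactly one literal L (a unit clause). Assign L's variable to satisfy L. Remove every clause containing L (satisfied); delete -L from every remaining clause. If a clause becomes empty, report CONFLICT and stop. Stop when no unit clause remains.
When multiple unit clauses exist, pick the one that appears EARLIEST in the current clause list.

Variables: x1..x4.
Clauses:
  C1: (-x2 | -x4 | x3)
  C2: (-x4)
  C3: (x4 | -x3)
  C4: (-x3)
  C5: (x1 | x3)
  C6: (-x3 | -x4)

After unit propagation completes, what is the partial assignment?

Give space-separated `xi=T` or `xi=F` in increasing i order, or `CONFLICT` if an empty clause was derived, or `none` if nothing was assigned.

unit clause [-4] forces x4=F; simplify:
  drop 4 from [4, -3] -> [-3]
  satisfied 3 clause(s); 3 remain; assigned so far: [4]
unit clause [-3] forces x3=F; simplify:
  drop 3 from [1, 3] -> [1]
  satisfied 2 clause(s); 1 remain; assigned so far: [3, 4]
unit clause [1] forces x1=T; simplify:
  satisfied 1 clause(s); 0 remain; assigned so far: [1, 3, 4]

Answer: x1=T x3=F x4=F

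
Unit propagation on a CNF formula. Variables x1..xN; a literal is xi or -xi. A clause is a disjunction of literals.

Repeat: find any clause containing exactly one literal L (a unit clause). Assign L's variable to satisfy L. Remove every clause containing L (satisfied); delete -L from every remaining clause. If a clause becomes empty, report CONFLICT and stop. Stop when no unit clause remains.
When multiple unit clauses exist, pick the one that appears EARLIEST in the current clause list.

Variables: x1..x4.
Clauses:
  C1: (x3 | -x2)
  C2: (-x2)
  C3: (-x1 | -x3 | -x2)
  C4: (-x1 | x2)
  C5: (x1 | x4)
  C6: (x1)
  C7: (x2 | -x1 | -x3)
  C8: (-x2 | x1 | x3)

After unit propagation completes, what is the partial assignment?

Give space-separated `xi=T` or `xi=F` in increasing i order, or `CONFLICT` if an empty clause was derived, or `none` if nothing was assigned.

Answer: CONFLICT

Derivation:
unit clause [-2] forces x2=F; simplify:
  drop 2 from [-1, 2] -> [-1]
  drop 2 from [2, -1, -3] -> [-1, -3]
  satisfied 4 clause(s); 4 remain; assigned so far: [2]
unit clause [-1] forces x1=F; simplify:
  drop 1 from [1, 4] -> [4]
  drop 1 from [1] -> [] (empty!)
  satisfied 2 clause(s); 2 remain; assigned so far: [1, 2]
CONFLICT (empty clause)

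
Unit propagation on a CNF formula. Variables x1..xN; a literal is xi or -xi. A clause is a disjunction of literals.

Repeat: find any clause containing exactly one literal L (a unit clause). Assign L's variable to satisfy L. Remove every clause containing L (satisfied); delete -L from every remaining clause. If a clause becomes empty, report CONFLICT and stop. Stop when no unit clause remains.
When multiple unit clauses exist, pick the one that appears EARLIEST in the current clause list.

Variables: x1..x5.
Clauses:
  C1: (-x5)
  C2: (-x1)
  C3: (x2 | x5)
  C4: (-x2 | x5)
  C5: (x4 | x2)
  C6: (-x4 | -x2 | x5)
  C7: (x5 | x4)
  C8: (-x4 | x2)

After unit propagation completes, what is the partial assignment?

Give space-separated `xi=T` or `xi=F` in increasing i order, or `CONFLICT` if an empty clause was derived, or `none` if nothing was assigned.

unit clause [-5] forces x5=F; simplify:
  drop 5 from [2, 5] -> [2]
  drop 5 from [-2, 5] -> [-2]
  drop 5 from [-4, -2, 5] -> [-4, -2]
  drop 5 from [5, 4] -> [4]
  satisfied 1 clause(s); 7 remain; assigned so far: [5]
unit clause [-1] forces x1=F; simplify:
  satisfied 1 clause(s); 6 remain; assigned so far: [1, 5]
unit clause [2] forces x2=T; simplify:
  drop -2 from [-2] -> [] (empty!)
  drop -2 from [-4, -2] -> [-4]
  satisfied 3 clause(s); 3 remain; assigned so far: [1, 2, 5]
CONFLICT (empty clause)

Answer: CONFLICT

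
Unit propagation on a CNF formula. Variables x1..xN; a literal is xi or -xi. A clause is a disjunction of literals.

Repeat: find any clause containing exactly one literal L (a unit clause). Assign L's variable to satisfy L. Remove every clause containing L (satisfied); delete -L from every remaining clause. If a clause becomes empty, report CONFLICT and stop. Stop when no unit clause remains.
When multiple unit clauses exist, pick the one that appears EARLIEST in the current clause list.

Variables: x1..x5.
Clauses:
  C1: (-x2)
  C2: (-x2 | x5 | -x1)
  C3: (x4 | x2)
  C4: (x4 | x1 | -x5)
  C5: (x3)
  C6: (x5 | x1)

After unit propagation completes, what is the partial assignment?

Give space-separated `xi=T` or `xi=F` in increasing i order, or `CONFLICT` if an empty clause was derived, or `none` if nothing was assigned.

Answer: x2=F x3=T x4=T

Derivation:
unit clause [-2] forces x2=F; simplify:
  drop 2 from [4, 2] -> [4]
  satisfied 2 clause(s); 4 remain; assigned so far: [2]
unit clause [4] forces x4=T; simplify:
  satisfied 2 clause(s); 2 remain; assigned so far: [2, 4]
unit clause [3] forces x3=T; simplify:
  satisfied 1 clause(s); 1 remain; assigned so far: [2, 3, 4]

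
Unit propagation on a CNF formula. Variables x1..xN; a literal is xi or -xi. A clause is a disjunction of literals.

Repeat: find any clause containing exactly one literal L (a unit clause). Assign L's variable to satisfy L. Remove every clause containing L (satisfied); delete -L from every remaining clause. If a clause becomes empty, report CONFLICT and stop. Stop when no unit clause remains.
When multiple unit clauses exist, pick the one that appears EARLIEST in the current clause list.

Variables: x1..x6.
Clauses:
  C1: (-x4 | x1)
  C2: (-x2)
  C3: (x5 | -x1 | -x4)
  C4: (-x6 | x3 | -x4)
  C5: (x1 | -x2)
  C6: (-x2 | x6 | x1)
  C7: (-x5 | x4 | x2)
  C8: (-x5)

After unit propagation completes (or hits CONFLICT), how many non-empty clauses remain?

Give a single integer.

unit clause [-2] forces x2=F; simplify:
  drop 2 from [-5, 4, 2] -> [-5, 4]
  satisfied 3 clause(s); 5 remain; assigned so far: [2]
unit clause [-5] forces x5=F; simplify:
  drop 5 from [5, -1, -4] -> [-1, -4]
  satisfied 2 clause(s); 3 remain; assigned so far: [2, 5]

Answer: 3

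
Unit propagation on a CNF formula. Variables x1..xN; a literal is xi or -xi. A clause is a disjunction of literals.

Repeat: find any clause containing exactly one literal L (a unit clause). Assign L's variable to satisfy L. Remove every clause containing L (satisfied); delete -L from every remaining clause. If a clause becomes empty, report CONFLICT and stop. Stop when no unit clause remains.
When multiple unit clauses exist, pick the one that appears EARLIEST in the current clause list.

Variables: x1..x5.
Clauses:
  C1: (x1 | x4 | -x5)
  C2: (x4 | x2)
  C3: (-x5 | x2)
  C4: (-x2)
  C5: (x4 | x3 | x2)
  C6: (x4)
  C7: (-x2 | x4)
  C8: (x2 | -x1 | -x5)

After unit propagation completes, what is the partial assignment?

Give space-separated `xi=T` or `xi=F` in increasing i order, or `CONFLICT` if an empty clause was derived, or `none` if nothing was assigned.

Answer: x2=F x4=T x5=F

Derivation:
unit clause [-2] forces x2=F; simplify:
  drop 2 from [4, 2] -> [4]
  drop 2 from [-5, 2] -> [-5]
  drop 2 from [4, 3, 2] -> [4, 3]
  drop 2 from [2, -1, -5] -> [-1, -5]
  satisfied 2 clause(s); 6 remain; assigned so far: [2]
unit clause [4] forces x4=T; simplify:
  satisfied 4 clause(s); 2 remain; assigned so far: [2, 4]
unit clause [-5] forces x5=F; simplify:
  satisfied 2 clause(s); 0 remain; assigned so far: [2, 4, 5]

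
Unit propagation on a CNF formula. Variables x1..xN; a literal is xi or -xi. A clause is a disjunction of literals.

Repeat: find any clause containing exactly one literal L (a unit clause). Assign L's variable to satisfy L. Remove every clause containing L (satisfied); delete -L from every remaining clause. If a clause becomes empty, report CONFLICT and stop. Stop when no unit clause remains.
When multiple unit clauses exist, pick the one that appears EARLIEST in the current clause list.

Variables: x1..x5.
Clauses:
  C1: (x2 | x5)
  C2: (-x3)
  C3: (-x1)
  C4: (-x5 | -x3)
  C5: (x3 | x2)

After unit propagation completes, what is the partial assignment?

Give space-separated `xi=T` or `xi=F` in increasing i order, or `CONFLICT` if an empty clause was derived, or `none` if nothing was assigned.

Answer: x1=F x2=T x3=F

Derivation:
unit clause [-3] forces x3=F; simplify:
  drop 3 from [3, 2] -> [2]
  satisfied 2 clause(s); 3 remain; assigned so far: [3]
unit clause [-1] forces x1=F; simplify:
  satisfied 1 clause(s); 2 remain; assigned so far: [1, 3]
unit clause [2] forces x2=T; simplify:
  satisfied 2 clause(s); 0 remain; assigned so far: [1, 2, 3]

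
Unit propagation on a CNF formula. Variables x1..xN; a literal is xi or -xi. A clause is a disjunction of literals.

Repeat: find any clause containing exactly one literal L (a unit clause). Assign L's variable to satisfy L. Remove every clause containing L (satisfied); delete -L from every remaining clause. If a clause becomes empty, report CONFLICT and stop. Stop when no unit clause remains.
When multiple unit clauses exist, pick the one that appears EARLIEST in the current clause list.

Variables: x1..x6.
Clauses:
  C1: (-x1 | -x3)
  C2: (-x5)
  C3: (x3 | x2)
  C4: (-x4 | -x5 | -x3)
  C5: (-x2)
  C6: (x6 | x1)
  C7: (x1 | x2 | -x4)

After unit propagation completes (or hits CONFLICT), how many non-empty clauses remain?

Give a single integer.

Answer: 0

Derivation:
unit clause [-5] forces x5=F; simplify:
  satisfied 2 clause(s); 5 remain; assigned so far: [5]
unit clause [-2] forces x2=F; simplify:
  drop 2 from [3, 2] -> [3]
  drop 2 from [1, 2, -4] -> [1, -4]
  satisfied 1 clause(s); 4 remain; assigned so far: [2, 5]
unit clause [3] forces x3=T; simplify:
  drop -3 from [-1, -3] -> [-1]
  satisfied 1 clause(s); 3 remain; assigned so far: [2, 3, 5]
unit clause [-1] forces x1=F; simplify:
  drop 1 from [6, 1] -> [6]
  drop 1 from [1, -4] -> [-4]
  satisfied 1 clause(s); 2 remain; assigned so far: [1, 2, 3, 5]
unit clause [6] forces x6=T; simplify:
  satisfied 1 clause(s); 1 remain; assigned so far: [1, 2, 3, 5, 6]
unit clause [-4] forces x4=F; simplify:
  satisfied 1 clause(s); 0 remain; assigned so far: [1, 2, 3, 4, 5, 6]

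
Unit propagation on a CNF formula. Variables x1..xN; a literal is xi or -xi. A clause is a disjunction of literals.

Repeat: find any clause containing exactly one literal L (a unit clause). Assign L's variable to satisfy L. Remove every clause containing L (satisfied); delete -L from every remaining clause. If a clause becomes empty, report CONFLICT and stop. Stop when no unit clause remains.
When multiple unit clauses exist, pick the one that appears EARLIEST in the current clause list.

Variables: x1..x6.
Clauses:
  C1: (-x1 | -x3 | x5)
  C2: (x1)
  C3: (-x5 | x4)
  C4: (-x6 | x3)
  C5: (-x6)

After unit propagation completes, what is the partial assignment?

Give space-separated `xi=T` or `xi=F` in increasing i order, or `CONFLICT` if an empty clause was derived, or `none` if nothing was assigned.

unit clause [1] forces x1=T; simplify:
  drop -1 from [-1, -3, 5] -> [-3, 5]
  satisfied 1 clause(s); 4 remain; assigned so far: [1]
unit clause [-6] forces x6=F; simplify:
  satisfied 2 clause(s); 2 remain; assigned so far: [1, 6]

Answer: x1=T x6=F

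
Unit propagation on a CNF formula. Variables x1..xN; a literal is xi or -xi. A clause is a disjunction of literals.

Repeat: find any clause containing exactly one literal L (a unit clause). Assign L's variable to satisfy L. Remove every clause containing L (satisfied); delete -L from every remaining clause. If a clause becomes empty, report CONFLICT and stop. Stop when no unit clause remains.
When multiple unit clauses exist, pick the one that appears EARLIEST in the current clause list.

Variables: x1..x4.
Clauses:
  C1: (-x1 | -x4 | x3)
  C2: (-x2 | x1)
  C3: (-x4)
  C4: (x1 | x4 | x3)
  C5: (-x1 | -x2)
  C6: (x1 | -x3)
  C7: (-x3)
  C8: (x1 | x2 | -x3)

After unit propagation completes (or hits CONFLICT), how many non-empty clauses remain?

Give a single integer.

Answer: 0

Derivation:
unit clause [-4] forces x4=F; simplify:
  drop 4 from [1, 4, 3] -> [1, 3]
  satisfied 2 clause(s); 6 remain; assigned so far: [4]
unit clause [-3] forces x3=F; simplify:
  drop 3 from [1, 3] -> [1]
  satisfied 3 clause(s); 3 remain; assigned so far: [3, 4]
unit clause [1] forces x1=T; simplify:
  drop -1 from [-1, -2] -> [-2]
  satisfied 2 clause(s); 1 remain; assigned so far: [1, 3, 4]
unit clause [-2] forces x2=F; simplify:
  satisfied 1 clause(s); 0 remain; assigned so far: [1, 2, 3, 4]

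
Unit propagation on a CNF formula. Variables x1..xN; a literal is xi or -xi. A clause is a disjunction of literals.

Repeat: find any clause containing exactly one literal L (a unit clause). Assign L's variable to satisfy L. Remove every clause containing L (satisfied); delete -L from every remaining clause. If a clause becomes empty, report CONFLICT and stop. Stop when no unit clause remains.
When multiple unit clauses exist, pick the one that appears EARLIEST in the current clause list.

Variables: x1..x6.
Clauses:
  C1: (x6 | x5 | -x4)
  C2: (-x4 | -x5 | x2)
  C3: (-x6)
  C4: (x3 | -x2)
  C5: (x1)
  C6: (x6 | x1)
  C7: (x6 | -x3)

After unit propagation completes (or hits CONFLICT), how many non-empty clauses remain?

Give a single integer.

Answer: 2

Derivation:
unit clause [-6] forces x6=F; simplify:
  drop 6 from [6, 5, -4] -> [5, -4]
  drop 6 from [6, 1] -> [1]
  drop 6 from [6, -3] -> [-3]
  satisfied 1 clause(s); 6 remain; assigned so far: [6]
unit clause [1] forces x1=T; simplify:
  satisfied 2 clause(s); 4 remain; assigned so far: [1, 6]
unit clause [-3] forces x3=F; simplify:
  drop 3 from [3, -2] -> [-2]
  satisfied 1 clause(s); 3 remain; assigned so far: [1, 3, 6]
unit clause [-2] forces x2=F; simplify:
  drop 2 from [-4, -5, 2] -> [-4, -5]
  satisfied 1 clause(s); 2 remain; assigned so far: [1, 2, 3, 6]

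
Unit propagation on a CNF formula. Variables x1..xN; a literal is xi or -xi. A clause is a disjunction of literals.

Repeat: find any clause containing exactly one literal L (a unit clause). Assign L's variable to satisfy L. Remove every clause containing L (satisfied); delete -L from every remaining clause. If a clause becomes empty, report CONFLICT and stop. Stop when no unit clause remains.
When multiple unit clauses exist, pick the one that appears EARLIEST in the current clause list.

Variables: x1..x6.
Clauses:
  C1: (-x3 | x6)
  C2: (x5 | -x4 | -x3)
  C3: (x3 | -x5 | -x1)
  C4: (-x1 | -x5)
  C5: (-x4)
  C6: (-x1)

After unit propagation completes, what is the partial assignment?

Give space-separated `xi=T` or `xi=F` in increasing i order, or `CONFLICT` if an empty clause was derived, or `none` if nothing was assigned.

Answer: x1=F x4=F

Derivation:
unit clause [-4] forces x4=F; simplify:
  satisfied 2 clause(s); 4 remain; assigned so far: [4]
unit clause [-1] forces x1=F; simplify:
  satisfied 3 clause(s); 1 remain; assigned so far: [1, 4]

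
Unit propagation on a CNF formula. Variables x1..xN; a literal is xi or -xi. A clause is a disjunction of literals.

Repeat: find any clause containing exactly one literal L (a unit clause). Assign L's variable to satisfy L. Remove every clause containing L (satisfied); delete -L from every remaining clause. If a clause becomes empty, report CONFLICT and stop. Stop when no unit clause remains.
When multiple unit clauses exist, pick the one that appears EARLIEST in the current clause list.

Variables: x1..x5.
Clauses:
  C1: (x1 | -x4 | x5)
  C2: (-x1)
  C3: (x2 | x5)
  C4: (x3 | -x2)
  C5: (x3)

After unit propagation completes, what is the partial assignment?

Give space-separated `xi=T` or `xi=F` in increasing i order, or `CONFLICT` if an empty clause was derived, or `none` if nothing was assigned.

unit clause [-1] forces x1=F; simplify:
  drop 1 from [1, -4, 5] -> [-4, 5]
  satisfied 1 clause(s); 4 remain; assigned so far: [1]
unit clause [3] forces x3=T; simplify:
  satisfied 2 clause(s); 2 remain; assigned so far: [1, 3]

Answer: x1=F x3=T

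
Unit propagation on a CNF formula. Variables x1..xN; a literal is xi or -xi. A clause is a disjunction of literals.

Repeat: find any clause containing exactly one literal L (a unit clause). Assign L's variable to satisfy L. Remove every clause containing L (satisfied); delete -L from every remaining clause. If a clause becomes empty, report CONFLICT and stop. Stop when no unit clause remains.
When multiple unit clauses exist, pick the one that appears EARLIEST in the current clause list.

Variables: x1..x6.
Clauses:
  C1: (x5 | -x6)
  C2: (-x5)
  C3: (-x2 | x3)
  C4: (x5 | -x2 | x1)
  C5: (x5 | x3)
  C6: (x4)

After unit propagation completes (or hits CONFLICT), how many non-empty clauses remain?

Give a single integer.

unit clause [-5] forces x5=F; simplify:
  drop 5 from [5, -6] -> [-6]
  drop 5 from [5, -2, 1] -> [-2, 1]
  drop 5 from [5, 3] -> [3]
  satisfied 1 clause(s); 5 remain; assigned so far: [5]
unit clause [-6] forces x6=F; simplify:
  satisfied 1 clause(s); 4 remain; assigned so far: [5, 6]
unit clause [3] forces x3=T; simplify:
  satisfied 2 clause(s); 2 remain; assigned so far: [3, 5, 6]
unit clause [4] forces x4=T; simplify:
  satisfied 1 clause(s); 1 remain; assigned so far: [3, 4, 5, 6]

Answer: 1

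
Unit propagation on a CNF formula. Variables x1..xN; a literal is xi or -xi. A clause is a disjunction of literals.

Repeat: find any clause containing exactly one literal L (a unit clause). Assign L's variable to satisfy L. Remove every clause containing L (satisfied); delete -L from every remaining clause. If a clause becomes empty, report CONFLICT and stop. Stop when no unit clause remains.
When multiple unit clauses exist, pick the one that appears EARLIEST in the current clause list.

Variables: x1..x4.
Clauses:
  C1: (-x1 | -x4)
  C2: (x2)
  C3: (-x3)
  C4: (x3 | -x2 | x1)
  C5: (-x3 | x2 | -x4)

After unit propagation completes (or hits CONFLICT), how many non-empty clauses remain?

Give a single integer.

Answer: 0

Derivation:
unit clause [2] forces x2=T; simplify:
  drop -2 from [3, -2, 1] -> [3, 1]
  satisfied 2 clause(s); 3 remain; assigned so far: [2]
unit clause [-3] forces x3=F; simplify:
  drop 3 from [3, 1] -> [1]
  satisfied 1 clause(s); 2 remain; assigned so far: [2, 3]
unit clause [1] forces x1=T; simplify:
  drop -1 from [-1, -4] -> [-4]
  satisfied 1 clause(s); 1 remain; assigned so far: [1, 2, 3]
unit clause [-4] forces x4=F; simplify:
  satisfied 1 clause(s); 0 remain; assigned so far: [1, 2, 3, 4]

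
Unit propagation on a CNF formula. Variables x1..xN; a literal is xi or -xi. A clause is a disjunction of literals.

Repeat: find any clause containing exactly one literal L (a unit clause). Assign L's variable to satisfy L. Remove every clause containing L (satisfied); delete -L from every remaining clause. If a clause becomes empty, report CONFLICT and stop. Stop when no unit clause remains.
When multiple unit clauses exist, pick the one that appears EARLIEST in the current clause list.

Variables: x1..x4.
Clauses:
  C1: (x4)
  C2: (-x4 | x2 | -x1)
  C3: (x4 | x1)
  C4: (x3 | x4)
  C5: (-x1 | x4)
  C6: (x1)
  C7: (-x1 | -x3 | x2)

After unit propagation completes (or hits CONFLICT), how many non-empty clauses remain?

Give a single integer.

Answer: 0

Derivation:
unit clause [4] forces x4=T; simplify:
  drop -4 from [-4, 2, -1] -> [2, -1]
  satisfied 4 clause(s); 3 remain; assigned so far: [4]
unit clause [1] forces x1=T; simplify:
  drop -1 from [2, -1] -> [2]
  drop -1 from [-1, -3, 2] -> [-3, 2]
  satisfied 1 clause(s); 2 remain; assigned so far: [1, 4]
unit clause [2] forces x2=T; simplify:
  satisfied 2 clause(s); 0 remain; assigned so far: [1, 2, 4]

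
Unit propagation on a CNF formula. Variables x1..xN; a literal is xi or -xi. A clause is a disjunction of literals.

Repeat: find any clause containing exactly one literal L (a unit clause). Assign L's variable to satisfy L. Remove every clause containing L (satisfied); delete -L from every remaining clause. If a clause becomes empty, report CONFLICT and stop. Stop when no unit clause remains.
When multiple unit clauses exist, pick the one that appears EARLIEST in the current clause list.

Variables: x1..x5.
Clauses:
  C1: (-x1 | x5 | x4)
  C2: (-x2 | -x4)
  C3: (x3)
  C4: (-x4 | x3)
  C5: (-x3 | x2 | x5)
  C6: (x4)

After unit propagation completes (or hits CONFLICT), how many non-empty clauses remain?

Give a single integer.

Answer: 0

Derivation:
unit clause [3] forces x3=T; simplify:
  drop -3 from [-3, 2, 5] -> [2, 5]
  satisfied 2 clause(s); 4 remain; assigned so far: [3]
unit clause [4] forces x4=T; simplify:
  drop -4 from [-2, -4] -> [-2]
  satisfied 2 clause(s); 2 remain; assigned so far: [3, 4]
unit clause [-2] forces x2=F; simplify:
  drop 2 from [2, 5] -> [5]
  satisfied 1 clause(s); 1 remain; assigned so far: [2, 3, 4]
unit clause [5] forces x5=T; simplify:
  satisfied 1 clause(s); 0 remain; assigned so far: [2, 3, 4, 5]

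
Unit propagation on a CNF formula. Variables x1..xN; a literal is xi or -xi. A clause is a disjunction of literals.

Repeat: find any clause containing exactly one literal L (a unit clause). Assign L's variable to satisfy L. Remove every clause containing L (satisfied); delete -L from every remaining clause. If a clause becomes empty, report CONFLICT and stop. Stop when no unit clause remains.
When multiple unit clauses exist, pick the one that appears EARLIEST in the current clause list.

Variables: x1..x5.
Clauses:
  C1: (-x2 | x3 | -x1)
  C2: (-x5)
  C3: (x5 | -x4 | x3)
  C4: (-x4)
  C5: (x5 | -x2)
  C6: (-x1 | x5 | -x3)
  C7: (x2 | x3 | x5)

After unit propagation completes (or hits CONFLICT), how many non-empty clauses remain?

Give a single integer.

unit clause [-5] forces x5=F; simplify:
  drop 5 from [5, -4, 3] -> [-4, 3]
  drop 5 from [5, -2] -> [-2]
  drop 5 from [-1, 5, -3] -> [-1, -3]
  drop 5 from [2, 3, 5] -> [2, 3]
  satisfied 1 clause(s); 6 remain; assigned so far: [5]
unit clause [-4] forces x4=F; simplify:
  satisfied 2 clause(s); 4 remain; assigned so far: [4, 5]
unit clause [-2] forces x2=F; simplify:
  drop 2 from [2, 3] -> [3]
  satisfied 2 clause(s); 2 remain; assigned so far: [2, 4, 5]
unit clause [3] forces x3=T; simplify:
  drop -3 from [-1, -3] -> [-1]
  satisfied 1 clause(s); 1 remain; assigned so far: [2, 3, 4, 5]
unit clause [-1] forces x1=F; simplify:
  satisfied 1 clause(s); 0 remain; assigned so far: [1, 2, 3, 4, 5]

Answer: 0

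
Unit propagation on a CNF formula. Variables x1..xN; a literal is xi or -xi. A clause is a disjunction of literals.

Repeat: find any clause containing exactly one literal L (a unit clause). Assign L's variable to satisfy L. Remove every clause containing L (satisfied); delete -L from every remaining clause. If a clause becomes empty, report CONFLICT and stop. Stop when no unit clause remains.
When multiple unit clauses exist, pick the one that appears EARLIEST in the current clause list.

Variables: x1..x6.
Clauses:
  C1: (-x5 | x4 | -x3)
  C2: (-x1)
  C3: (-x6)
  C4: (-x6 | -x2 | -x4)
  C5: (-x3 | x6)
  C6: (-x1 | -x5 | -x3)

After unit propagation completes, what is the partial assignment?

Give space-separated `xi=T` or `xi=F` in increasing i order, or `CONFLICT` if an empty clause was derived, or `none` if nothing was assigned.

Answer: x1=F x3=F x6=F

Derivation:
unit clause [-1] forces x1=F; simplify:
  satisfied 2 clause(s); 4 remain; assigned so far: [1]
unit clause [-6] forces x6=F; simplify:
  drop 6 from [-3, 6] -> [-3]
  satisfied 2 clause(s); 2 remain; assigned so far: [1, 6]
unit clause [-3] forces x3=F; simplify:
  satisfied 2 clause(s); 0 remain; assigned so far: [1, 3, 6]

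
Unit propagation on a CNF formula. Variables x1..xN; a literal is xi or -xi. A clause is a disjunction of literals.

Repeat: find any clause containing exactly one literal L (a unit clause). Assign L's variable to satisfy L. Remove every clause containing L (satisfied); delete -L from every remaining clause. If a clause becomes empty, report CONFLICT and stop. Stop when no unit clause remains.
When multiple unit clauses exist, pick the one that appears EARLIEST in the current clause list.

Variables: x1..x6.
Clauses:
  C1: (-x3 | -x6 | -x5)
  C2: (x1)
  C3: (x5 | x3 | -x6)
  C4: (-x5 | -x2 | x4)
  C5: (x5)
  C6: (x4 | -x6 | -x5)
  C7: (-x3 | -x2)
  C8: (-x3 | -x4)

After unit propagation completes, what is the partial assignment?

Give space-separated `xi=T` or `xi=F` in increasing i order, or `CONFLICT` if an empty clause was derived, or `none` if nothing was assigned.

Answer: x1=T x5=T

Derivation:
unit clause [1] forces x1=T; simplify:
  satisfied 1 clause(s); 7 remain; assigned so far: [1]
unit clause [5] forces x5=T; simplify:
  drop -5 from [-3, -6, -5] -> [-3, -6]
  drop -5 from [-5, -2, 4] -> [-2, 4]
  drop -5 from [4, -6, -5] -> [4, -6]
  satisfied 2 clause(s); 5 remain; assigned so far: [1, 5]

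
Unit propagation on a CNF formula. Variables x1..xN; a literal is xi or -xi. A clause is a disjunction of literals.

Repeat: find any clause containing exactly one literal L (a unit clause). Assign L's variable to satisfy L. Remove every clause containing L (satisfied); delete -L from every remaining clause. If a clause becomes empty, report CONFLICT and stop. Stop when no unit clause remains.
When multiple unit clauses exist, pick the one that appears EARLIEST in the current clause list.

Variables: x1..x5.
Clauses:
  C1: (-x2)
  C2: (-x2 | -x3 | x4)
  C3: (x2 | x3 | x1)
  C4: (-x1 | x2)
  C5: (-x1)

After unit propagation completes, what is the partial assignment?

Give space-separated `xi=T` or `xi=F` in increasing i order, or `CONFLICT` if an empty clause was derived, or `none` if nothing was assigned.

Answer: x1=F x2=F x3=T

Derivation:
unit clause [-2] forces x2=F; simplify:
  drop 2 from [2, 3, 1] -> [3, 1]
  drop 2 from [-1, 2] -> [-1]
  satisfied 2 clause(s); 3 remain; assigned so far: [2]
unit clause [-1] forces x1=F; simplify:
  drop 1 from [3, 1] -> [3]
  satisfied 2 clause(s); 1 remain; assigned so far: [1, 2]
unit clause [3] forces x3=T; simplify:
  satisfied 1 clause(s); 0 remain; assigned so far: [1, 2, 3]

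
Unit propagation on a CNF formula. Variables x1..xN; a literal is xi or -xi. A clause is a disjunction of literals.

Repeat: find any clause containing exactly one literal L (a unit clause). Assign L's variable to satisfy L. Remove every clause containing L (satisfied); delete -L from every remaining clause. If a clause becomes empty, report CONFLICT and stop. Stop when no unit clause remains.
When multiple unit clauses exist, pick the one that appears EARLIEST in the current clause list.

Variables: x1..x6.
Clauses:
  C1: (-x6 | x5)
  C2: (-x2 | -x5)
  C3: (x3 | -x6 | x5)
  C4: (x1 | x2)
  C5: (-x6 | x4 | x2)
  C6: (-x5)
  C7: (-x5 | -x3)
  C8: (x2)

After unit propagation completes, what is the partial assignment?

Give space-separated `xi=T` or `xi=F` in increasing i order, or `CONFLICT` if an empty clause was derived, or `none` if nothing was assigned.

Answer: x2=T x5=F x6=F

Derivation:
unit clause [-5] forces x5=F; simplify:
  drop 5 from [-6, 5] -> [-6]
  drop 5 from [3, -6, 5] -> [3, -6]
  satisfied 3 clause(s); 5 remain; assigned so far: [5]
unit clause [-6] forces x6=F; simplify:
  satisfied 3 clause(s); 2 remain; assigned so far: [5, 6]
unit clause [2] forces x2=T; simplify:
  satisfied 2 clause(s); 0 remain; assigned so far: [2, 5, 6]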